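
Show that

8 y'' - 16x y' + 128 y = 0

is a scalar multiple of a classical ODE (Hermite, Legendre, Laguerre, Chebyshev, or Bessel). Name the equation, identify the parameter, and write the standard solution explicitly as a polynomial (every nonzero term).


All three coefficients share the factor 8; dividing through by 8 gives  y'' - 2x y' + 16 y = 0.
This matches the Hermite equation y'' - 2x y' + 2n y = 0 with 2n = 16, so n = 8; the polynomial solution is H_8(x).
With y = sum_k a_k x^k, matching x^k gives (k+2)(k+1) a_{k+2} = 2(k - n) a_k = 2(k - 8) a_k. The right side vanishes at k = 8, so the series with the parity of 8 terminates at degree 8.
Standard normalization: leading coefficient of H_n is 2^n, so a_8 = 2^8 = 256. Work downward with a_k = (k+1)(k+2) a_{k+2} / (2(k - n)):
  a_6 = (7)(8)(256) / (2(6 - 8)) = 14336/(-4) = -3584
  a_4 = (5)(6)(-3584) / (2(4 - 8)) = -107520/(-8) = 13440
  a_2 = (3)(4)(13440) / (2(2 - 8)) = 161280/(-12) = -13440
  a_0 = (1)(2)(-13440) / (2(0 - 8)) = -26880/(-16) = 1680
Hence H_8(x) = 256 x^8 - 3584 x^6 + 13440 x^4 - 13440 x^2 + 1680.

H_8(x); series = 256 x^8 - 3584 x^6 + 13440 x^4 - 13440 x^2 + 1680


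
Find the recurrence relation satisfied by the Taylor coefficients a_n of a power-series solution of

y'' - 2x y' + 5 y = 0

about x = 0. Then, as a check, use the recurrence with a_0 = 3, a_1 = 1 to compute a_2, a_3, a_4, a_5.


Substitute y = sum_n a_n x^n.
y''(x) has coefficient (n+2)(n+1) a_{n+2} at x^n;
-2 x y'(x) has coefficient -2 n a_n at x^n (shift);
5 y(x) has coefficient 5 a_n at x^n.
Matching x^n: (n+2)(n+1) a_{n+2} + (-2n + 5) a_n = 0.
Thus a_{n+2} = (2n - 5) / ((n+1)(n+2)) * a_n.

Check with a_0 = 3, a_1 = 1 (apply the recurrence for n = 0, 1, 2, 3): a_0 = 3, a_1 = 1, a_2 = -15/2, a_3 = -1/2, a_4 = 5/8, a_5 = -1/40.

a_(n+2) = (2n - 5) / ((n+1)(n+2)) * a_n; check: a_0 = 3, a_1 = 1, a_2 = -15/2, a_3 = -1/2, a_4 = 5/8, a_5 = -1/40


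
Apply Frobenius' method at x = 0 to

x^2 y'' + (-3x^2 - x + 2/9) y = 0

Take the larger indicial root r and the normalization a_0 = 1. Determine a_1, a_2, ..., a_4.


Write in Frobenius form y'' + (p(x)/x) y' + (q(x)/x^2) y = 0:
  p(x) = 0,  q(x) = -3x^2 - x + 2/9.
Indicial equation: r(r-1) + (0) r + (2/9) = 0 -> roots r_1 = 2/3, r_2 = 1/3.
Take r = r_1 = 2/3. Let y(x) = x^r sum_{n>=0} a_n x^n with a_0 = 1.
Substitute y = x^r sum a_n x^n and match x^{r+n}. The recurrence is
  D(n) a_n - 1 a_{n-1} - 3 a_{n-2} = 0,  where D(n) = (r+n)(r+n-1) + (0)(r+n) + (2/9).
  a_n = [1 a_{n-1} + 3 a_{n-2}] / D(n).
Since the indicial polynomial factors as (r - r_1)(r - r_2), D(n) = (r_1 + n - r_1)(r_1 + n - r_2) = n(n + 1/3).
Evaluating step by step (a_0 = 1):
  n = 1: D(1) = 1(1 + 1/3) = 4/3; numerator = 1(1) = 1; a_1 = (1)/(4/3) = 3/4
  n = 2: D(2) = 2(2 + 1/3) = 14/3; numerator = 1(3/4) + 3(1) = 15/4; a_2 = (15/4)/(14/3) = 45/56
  n = 3: D(3) = 3(3 + 1/3) = 10; numerator = 1(45/56) + 3(3/4) = 171/56; a_3 = (171/56)/(10) = 171/560
  n = 4: D(4) = 4(4 + 1/3) = 52/3; numerator = 1(171/560) + 3(45/56) = 1521/560; a_4 = (1521/560)/(52/3) = 351/2240

r = 2/3; a_0 = 1; a_1 = 3/4; a_2 = 45/56; a_3 = 171/560; a_4 = 351/2240


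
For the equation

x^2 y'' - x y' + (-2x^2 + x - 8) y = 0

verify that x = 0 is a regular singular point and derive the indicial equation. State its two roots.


Divide by x^2 to reach normal form y'' + P_1(x) y' + P_2(x) y = 0 with P_1(x) = -1/x and P_2(x) = -2 + 1/x - 8/x^2.
x = 0 is a singular point because the y'-coefficient -1/x has a pole at x = 0 and the y-coefficient -2 + 1/x - 8/x^2 has a pole at x = 0.
It is a regular singular point because x P_1(x) = p(x) = -1 and x^2 P_2(x) = q(x) = -2x^2 + x - 8 are polynomials, hence analytic at x = 0.
p(0) = -1,  q(0) = -8.
Indicial equation: r(r-1) + p(0) r + q(0) = 0, i.e. r^2 + (p(0) - 1) r + q(0) = 0, i.e. r^2 - 2 r - 8 = 0.
Discriminant: (-2)^2 - 4(-8) = 36, so r = (2 ± 6)/2.
Solving: r_1 = 4, r_2 = -2.

indicial: r^2 - 2 r - 8 = 0; roots r_1 = 4, r_2 = -2


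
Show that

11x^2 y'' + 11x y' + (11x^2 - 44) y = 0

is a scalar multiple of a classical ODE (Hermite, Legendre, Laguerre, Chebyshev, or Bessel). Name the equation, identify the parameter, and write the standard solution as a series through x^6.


All three coefficients share the factor 11; dividing through by 11 gives  x^2 y'' + x y' + (x^2 - 4) y = 0.
This matches the Bessel equation x^2 y'' + x y' + (x^2 - nu^2) y = 0 with nu^2 = 4, so nu = 2; the solution bounded at x = 0 is J_2(x).
Frobenius at x = 0: indicial roots ±nu; for r = nu the recurrence k(k + 2nu) c_k = -c_{k-2} gives the standard series J_nu(x) = sum_{k>=0} (-1)^k / (k! (k+nu)!) (x/2)^(2k+nu). Evaluate the first 3 terms:
  k = 0: (-1)^0 / (0! * 2! * 2^2) x^2 = 1/(1*2*4) x^2 = (1/8) x^2
  k = 1: (-1)^1 / (1! * 3! * 2^4) x^4 = -1/(1*6*16) x^4 = (-1/96) x^4
  k = 2: (-1)^2 / (2! * 4! * 2^6) x^6 = 1/(2*24*64) x^6 = (1/3072) x^6
Hence J_2(x) = x^6/3072 - x^4/96 + x^2/8 + ....

J_2(x); series = x^6/3072 - x^4/96 + x^2/8


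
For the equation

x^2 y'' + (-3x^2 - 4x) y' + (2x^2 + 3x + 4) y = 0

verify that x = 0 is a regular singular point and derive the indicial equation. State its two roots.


Divide by x^2 to reach normal form y'' + P_1(x) y' + P_2(x) y = 0 with P_1(x) = -3 - 4/x and P_2(x) = 2 + 3/x + 4/x^2.
x = 0 is a singular point because the y'-coefficient -3 - 4/x has a pole at x = 0 and the y-coefficient 2 + 3/x + 4/x^2 has a pole at x = 0.
It is a regular singular point because x P_1(x) = p(x) = -3x - 4 and x^2 P_2(x) = q(x) = 2x^2 + 3x + 4 are polynomials, hence analytic at x = 0.
p(0) = -4,  q(0) = 4.
Indicial equation: r(r-1) + p(0) r + q(0) = 0, i.e. r^2 + (p(0) - 1) r + q(0) = 0, i.e. r^2 - 5 r + 4 = 0.
Discriminant: (-5)^2 - 4(4) = 9, so r = (5 ± 3)/2.
Solving: r_1 = 4, r_2 = 1.

indicial: r^2 - 5 r + 4 = 0; roots r_1 = 4, r_2 = 1


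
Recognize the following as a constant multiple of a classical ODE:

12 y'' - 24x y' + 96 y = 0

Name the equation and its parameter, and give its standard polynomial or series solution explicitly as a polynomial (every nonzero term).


All three coefficients share the factor 12; dividing through by 12 gives  y'' - 2x y' + 8 y = 0.
This matches the Hermite equation y'' - 2x y' + 2n y = 0 with 2n = 8, so n = 4; the polynomial solution is H_4(x).
With y = sum_k a_k x^k, matching x^k gives (k+2)(k+1) a_{k+2} = 2(k - n) a_k = 2(k - 4) a_k. The right side vanishes at k = 4, so the series with the parity of 4 terminates at degree 4.
Standard normalization: leading coefficient of H_n is 2^n, so a_4 = 2^4 = 16. Work downward with a_k = (k+1)(k+2) a_{k+2} / (2(k - n)):
  a_2 = (3)(4)(16) / (2(2 - 4)) = 192/(-4) = -48
  a_0 = (1)(2)(-48) / (2(0 - 4)) = -96/(-8) = 12
Hence H_4(x) = 16 x^4 - 48 x^2 + 12.

H_4(x); series = 16 x^4 - 48 x^2 + 12


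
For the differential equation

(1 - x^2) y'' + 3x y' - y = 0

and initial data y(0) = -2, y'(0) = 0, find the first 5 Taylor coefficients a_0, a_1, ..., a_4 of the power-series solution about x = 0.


Ansatz: y(x) = sum_{n>=0} a_n x^n, so y'(x) = sum_{n>=1} n a_n x^(n-1) and y''(x) = sum_{n>=2} n(n-1) a_n x^(n-2).
Substitute into P(x) y'' + Q(x) y' + R(x) y = 0 with P(x) = 1 - x^2, Q(x) = 3x, R(x) = -1, and match powers of x.
Initial conditions: a_0 = -2, a_1 = 0.
Setting the coefficient of each power of x to zero and solving order by order (substituting the coefficients already found):
  x^0: 2 a_2 - a_0 = 0  ->  2 a_2 = a_0 = -2  ->  a_2 = -1
  x^1: 6 a_3 + 2 a_1 = 0  ->  6 a_3 = -2 a_1 = 0  ->  a_3 = 0
  x^2: 12 a_4 + 3 a_2 = 0  ->  12 a_4 = -3 a_2 = 3  ->  a_4 = 1/4
Truncated series: y(x) = -2 - x^2 + (1/4) x^4 + O(x^5).

a_0 = -2; a_1 = 0; a_2 = -1; a_3 = 0; a_4 = 1/4


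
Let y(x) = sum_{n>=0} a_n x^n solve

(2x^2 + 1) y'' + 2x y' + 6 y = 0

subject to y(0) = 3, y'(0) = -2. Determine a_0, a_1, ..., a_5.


Ansatz: y(x) = sum_{n>=0} a_n x^n, so y'(x) = sum_{n>=1} n a_n x^(n-1) and y''(x) = sum_{n>=2} n(n-1) a_n x^(n-2).
Substitute into P(x) y'' + Q(x) y' + R(x) y = 0 with P(x) = 2x^2 + 1, Q(x) = 2x, R(x) = 6, and match powers of x.
Initial conditions: a_0 = 3, a_1 = -2.
Setting the coefficient of each power of x to zero and solving order by order (substituting the coefficients already found):
  x^0: 2 a_2 + 6 a_0 = 0  ->  2 a_2 = -6 a_0 = -18  ->  a_2 = -9
  x^1: 6 a_3 + 8 a_1 = 0  ->  6 a_3 = -8 a_1 = 16  ->  a_3 = 8/3
  x^2: 12 a_4 + 14 a_2 = 0  ->  12 a_4 = -14 a_2 = 126  ->  a_4 = 21/2
  x^3: 20 a_5 + 24 a_3 = 0  ->  20 a_5 = -24 a_3 = -64  ->  a_5 = -16/5
Truncated series: y(x) = 3 - 2 x - 9 x^2 + (8/3) x^3 + (21/2) x^4 - (16/5) x^5 + O(x^6).

a_0 = 3; a_1 = -2; a_2 = -9; a_3 = 8/3; a_4 = 21/2; a_5 = -16/5


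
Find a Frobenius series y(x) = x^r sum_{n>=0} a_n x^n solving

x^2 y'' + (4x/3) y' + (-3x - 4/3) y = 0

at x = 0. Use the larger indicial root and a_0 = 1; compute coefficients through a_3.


Write in Frobenius form y'' + (p(x)/x) y' + (q(x)/x^2) y = 0:
  p(x) = 4/3,  q(x) = -3x - 4/3.
Indicial equation: r(r-1) + (4/3) r + (-4/3) = 0 -> roots r_1 = 1, r_2 = -4/3.
Take r = r_1 = 1. Let y(x) = x^r sum_{n>=0} a_n x^n with a_0 = 1.
Substitute y = x^r sum a_n x^n and match x^{r+n}. The recurrence is
  D(n) a_n - 3 a_{n-1} = 0,  where D(n) = (r+n)(r+n-1) + (4/3)(r+n) + (-4/3).
  a_n = 3 / D(n) * a_{n-1}.
Since the indicial polynomial factors as (r - r_1)(r - r_2), D(n) = (r_1 + n - r_1)(r_1 + n - r_2) = n(n + 7/3).
Evaluating step by step (a_0 = 1):
  n = 1: D(1) = 1(1 + 7/3) = 10/3; numerator = 3(1) = 3; a_1 = (3)/(10/3) = 9/10
  n = 2: D(2) = 2(2 + 7/3) = 26/3; numerator = 3(9/10) = 27/10; a_2 = (27/10)/(26/3) = 81/260
  n = 3: D(3) = 3(3 + 7/3) = 16; numerator = 3(81/260) = 243/260; a_3 = (243/260)/(16) = 243/4160

r = 1; a_0 = 1; a_1 = 9/10; a_2 = 81/260; a_3 = 243/4160


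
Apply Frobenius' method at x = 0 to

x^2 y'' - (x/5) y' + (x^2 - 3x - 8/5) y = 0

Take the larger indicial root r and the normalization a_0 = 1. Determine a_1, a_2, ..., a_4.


Write in Frobenius form y'' + (p(x)/x) y' + (q(x)/x^2) y = 0:
  p(x) = -1/5,  q(x) = x^2 - 3x - 8/5.
Indicial equation: r(r-1) + (-1/5) r + (-8/5) = 0 -> roots r_1 = 2, r_2 = -4/5.
Take r = r_1 = 2. Let y(x) = x^r sum_{n>=0} a_n x^n with a_0 = 1.
Substitute y = x^r sum a_n x^n and match x^{r+n}. The recurrence is
  D(n) a_n - 3 a_{n-1} + 1 a_{n-2} = 0,  where D(n) = (r+n)(r+n-1) + (-1/5)(r+n) + (-8/5).
  a_n = [3 a_{n-1} - 1 a_{n-2}] / D(n).
Since the indicial polynomial factors as (r - r_1)(r - r_2), D(n) = (r_1 + n - r_1)(r_1 + n - r_2) = n(n + 14/5).
Evaluating step by step (a_0 = 1):
  n = 1: D(1) = 1(1 + 14/5) = 19/5; numerator = 3(1) = 3; a_1 = (3)/(19/5) = 15/19
  n = 2: D(2) = 2(2 + 14/5) = 48/5; numerator = 3(15/19) - 1(1) = 26/19; a_2 = (26/19)/(48/5) = 65/456
  n = 3: D(3) = 3(3 + 14/5) = 87/5; numerator = 3(65/456) - 1(15/19) = -55/152; a_3 = (-55/152)/(87/5) = -275/13224
  n = 4: D(4) = 4(4 + 14/5) = 136/5; numerator = 3(-275/13224) - 1(65/456) = -1355/6612; a_4 = (-1355/6612)/(136/5) = -6775/899232

r = 2; a_0 = 1; a_1 = 15/19; a_2 = 65/456; a_3 = -275/13224; a_4 = -6775/899232


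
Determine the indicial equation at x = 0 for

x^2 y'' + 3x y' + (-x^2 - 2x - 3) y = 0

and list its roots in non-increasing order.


Divide by x^2 to reach normal form y'' + P_1(x) y' + P_2(x) y = 0 with P_1(x) = 3/x and P_2(x) = -1 - 2/x - 3/x^2.
x = 0 is a singular point because the y'-coefficient 3/x has a pole at x = 0 and the y-coefficient -1 - 2/x - 3/x^2 has a pole at x = 0.
It is a regular singular point because x P_1(x) = p(x) = 3 and x^2 P_2(x) = q(x) = -x^2 - 2x - 3 are polynomials, hence analytic at x = 0.
p(0) = 3,  q(0) = -3.
Indicial equation: r(r-1) + p(0) r + q(0) = 0, i.e. r^2 + (p(0) - 1) r + q(0) = 0, i.e. r^2 + 2 r - 3 = 0.
Discriminant: (2)^2 - 4(-3) = 16, so r = (-2 ± 4)/2.
Solving: r_1 = 1, r_2 = -3.

indicial: r^2 + 2 r - 3 = 0; roots r_1 = 1, r_2 = -3


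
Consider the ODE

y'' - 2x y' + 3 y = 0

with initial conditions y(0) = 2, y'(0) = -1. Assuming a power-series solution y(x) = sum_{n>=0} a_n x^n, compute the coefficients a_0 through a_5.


Ansatz: y(x) = sum_{n>=0} a_n x^n, so y'(x) = sum_{n>=1} n a_n x^(n-1) and y''(x) = sum_{n>=2} n(n-1) a_n x^(n-2).
Substitute into P(x) y'' + Q(x) y' + R(x) y = 0 with P(x) = 1, Q(x) = -2x, R(x) = 3, and match powers of x.
Initial conditions: a_0 = 2, a_1 = -1.
Setting the coefficient of each power of x to zero and solving order by order (substituting the coefficients already found):
  x^0: 2 a_2 + 3 a_0 = 0  ->  2 a_2 = -3 a_0 = -6  ->  a_2 = -3
  x^1: 6 a_3 + a_1 = 0  ->  6 a_3 = -a_1 = 1  ->  a_3 = 1/6
  x^2: 12 a_4 - a_2 = 0  ->  12 a_4 = a_2 = -3  ->  a_4 = -1/4
  x^3: 20 a_5 - 3 a_3 = 0  ->  20 a_5 = 3 a_3 = 1/2  ->  a_5 = 1/40
Truncated series: y(x) = 2 - x - 3 x^2 + (1/6) x^3 - (1/4) x^4 + (1/40) x^5 + O(x^6).

a_0 = 2; a_1 = -1; a_2 = -3; a_3 = 1/6; a_4 = -1/4; a_5 = 1/40


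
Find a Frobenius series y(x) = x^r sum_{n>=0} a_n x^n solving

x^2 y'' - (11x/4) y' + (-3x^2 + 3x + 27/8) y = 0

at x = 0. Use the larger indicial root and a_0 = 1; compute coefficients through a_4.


Write in Frobenius form y'' + (p(x)/x) y' + (q(x)/x^2) y = 0:
  p(x) = -11/4,  q(x) = -3x^2 + 3x + 27/8.
Indicial equation: r(r-1) + (-11/4) r + (27/8) = 0 -> roots r_1 = 9/4, r_2 = 3/2.
Take r = r_1 = 9/4. Let y(x) = x^r sum_{n>=0} a_n x^n with a_0 = 1.
Substitute y = x^r sum a_n x^n and match x^{r+n}. The recurrence is
  D(n) a_n + 3 a_{n-1} - 3 a_{n-2} = 0,  where D(n) = (r+n)(r+n-1) + (-11/4)(r+n) + (27/8).
  a_n = [-3 a_{n-1} + 3 a_{n-2}] / D(n).
Since the indicial polynomial factors as (r - r_1)(r - r_2), D(n) = (r_1 + n - r_1)(r_1 + n - r_2) = n(n + 3/4).
Evaluating step by step (a_0 = 1):
  n = 1: D(1) = 1(1 + 3/4) = 7/4; numerator = -3(1) = -3; a_1 = (-3)/(7/4) = -12/7
  n = 2: D(2) = 2(2 + 3/4) = 11/2; numerator = -3(-12/7) + 3(1) = 57/7; a_2 = (57/7)/(11/2) = 114/77
  n = 3: D(3) = 3(3 + 3/4) = 45/4; numerator = -3(114/77) + 3(-12/7) = -738/77; a_3 = (-738/77)/(45/4) = -328/385
  n = 4: D(4) = 4(4 + 3/4) = 19; numerator = -3(-328/385) + 3(114/77) = 2694/385; a_4 = (2694/385)/(19) = 2694/7315

r = 9/4; a_0 = 1; a_1 = -12/7; a_2 = 114/77; a_3 = -328/385; a_4 = 2694/7315


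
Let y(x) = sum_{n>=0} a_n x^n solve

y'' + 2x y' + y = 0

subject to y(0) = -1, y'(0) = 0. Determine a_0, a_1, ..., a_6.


Ansatz: y(x) = sum_{n>=0} a_n x^n, so y'(x) = sum_{n>=1} n a_n x^(n-1) and y''(x) = sum_{n>=2} n(n-1) a_n x^(n-2).
Substitute into P(x) y'' + Q(x) y' + R(x) y = 0 with P(x) = 1, Q(x) = 2x, R(x) = 1, and match powers of x.
Initial conditions: a_0 = -1, a_1 = 0.
Setting the coefficient of each power of x to zero and solving order by order (substituting the coefficients already found):
  x^0: 2 a_2 + a_0 = 0  ->  2 a_2 = -a_0 = 1  ->  a_2 = 1/2
  x^1: 6 a_3 + 3 a_1 = 0  ->  6 a_3 = -3 a_1 = 0  ->  a_3 = 0
  x^2: 12 a_4 + 5 a_2 = 0  ->  12 a_4 = -5 a_2 = -5/2  ->  a_4 = -5/24
  x^3: 20 a_5 + 7 a_3 = 0  ->  20 a_5 = -7 a_3 = 0  ->  a_5 = 0
  x^4: 30 a_6 + 9 a_4 = 0  ->  30 a_6 = -9 a_4 = 15/8  ->  a_6 = 1/16
Truncated series: y(x) = -1 + (1/2) x^2 - (5/24) x^4 + (1/16) x^6 + O(x^7).

a_0 = -1; a_1 = 0; a_2 = 1/2; a_3 = 0; a_4 = -5/24; a_5 = 0; a_6 = 1/16


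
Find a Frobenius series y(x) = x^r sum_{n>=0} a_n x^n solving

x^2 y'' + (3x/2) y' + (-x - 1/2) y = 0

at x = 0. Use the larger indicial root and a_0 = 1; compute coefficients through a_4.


Write in Frobenius form y'' + (p(x)/x) y' + (q(x)/x^2) y = 0:
  p(x) = 3/2,  q(x) = -x - 1/2.
Indicial equation: r(r-1) + (3/2) r + (-1/2) = 0 -> roots r_1 = 1/2, r_2 = -1.
Take r = r_1 = 1/2. Let y(x) = x^r sum_{n>=0} a_n x^n with a_0 = 1.
Substitute y = x^r sum a_n x^n and match x^{r+n}. The recurrence is
  D(n) a_n - 1 a_{n-1} = 0,  where D(n) = (r+n)(r+n-1) + (3/2)(r+n) + (-1/2).
  a_n = 1 / D(n) * a_{n-1}.
Since the indicial polynomial factors as (r - r_1)(r - r_2), D(n) = (r_1 + n - r_1)(r_1 + n - r_2) = n(n + 3/2).
Evaluating step by step (a_0 = 1):
  n = 1: D(1) = 1(1 + 3/2) = 5/2; numerator = 1(1) = 1; a_1 = (1)/(5/2) = 2/5
  n = 2: D(2) = 2(2 + 3/2) = 7; numerator = 1(2/5) = 2/5; a_2 = (2/5)/(7) = 2/35
  n = 3: D(3) = 3(3 + 3/2) = 27/2; numerator = 1(2/35) = 2/35; a_3 = (2/35)/(27/2) = 4/945
  n = 4: D(4) = 4(4 + 3/2) = 22; numerator = 1(4/945) = 4/945; a_4 = (4/945)/(22) = 2/10395

r = 1/2; a_0 = 1; a_1 = 2/5; a_2 = 2/35; a_3 = 4/945; a_4 = 2/10395


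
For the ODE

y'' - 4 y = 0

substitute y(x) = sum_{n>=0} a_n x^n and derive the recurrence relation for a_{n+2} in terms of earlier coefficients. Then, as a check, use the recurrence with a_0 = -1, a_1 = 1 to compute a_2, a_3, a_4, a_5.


Substitute y = sum_n a_n x^n into y'' + (const) y = 0.
y''(x) = sum_{n>=0} (n+2)(n+1) a_{n+2} x^n.
The ODE becomes sum_n [(n+2)(n+1) a_{n+2} - 4 a_n] x^n = 0.
Setting each coefficient to zero gives the recurrence:
  (n+2)(n+1) a_{n+2} - 4 a_n = 0,
  a_{n+2} = 4 / ((n+1)(n+2)) a_n.

Check with a_0 = -1, a_1 = 1 (apply the recurrence for n = 0, 1, 2, 3): a_0 = -1, a_1 = 1, a_2 = -2, a_3 = 2/3, a_4 = -2/3, a_5 = 2/15.

a_{n+2} = 4/((n+1)(n+2)) * a_n; check: a_0 = -1, a_1 = 1, a_2 = -2, a_3 = 2/3, a_4 = -2/3, a_5 = 2/15


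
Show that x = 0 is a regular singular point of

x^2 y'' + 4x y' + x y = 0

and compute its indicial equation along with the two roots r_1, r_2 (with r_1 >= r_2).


Divide by x^2 to reach normal form y'' + P_1(x) y' + P_2(x) y = 0 with P_1(x) = 4/x and P_2(x) = 1/x.
x = 0 is a singular point because the y'-coefficient 4/x has a pole at x = 0 and the y-coefficient 1/x has a pole at x = 0.
It is a regular singular point because x P_1(x) = p(x) = 4 and x^2 P_2(x) = q(x) = x are polynomials, hence analytic at x = 0.
p(0) = 4,  q(0) = 0.
Indicial equation: r(r-1) + p(0) r + q(0) = 0, i.e. r^2 + (p(0) - 1) r + q(0) = 0, i.e. r^2 + 3 r = 0.
Discriminant: (3)^2 - 4(0) = 9, so r = (-3 ± 3)/2.
Solving: r_1 = 0, r_2 = -3.

indicial: r^2 + 3 r = 0; roots r_1 = 0, r_2 = -3


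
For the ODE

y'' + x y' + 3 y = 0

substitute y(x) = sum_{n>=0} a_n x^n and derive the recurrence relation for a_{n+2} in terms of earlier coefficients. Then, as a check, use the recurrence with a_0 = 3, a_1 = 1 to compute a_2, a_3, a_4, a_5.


Substitute y = sum_n a_n x^n.
y''(x) has coefficient (n+2)(n+1) a_{n+2} at x^n;
x y'(x) has coefficient n a_n at x^n (shift);
3 y(x) has coefficient 3 a_n at x^n.
Matching x^n: (n+2)(n+1) a_{n+2} + (n + 3) a_n = 0.
Thus a_{n+2} = (-n - 3) / ((n+1)(n+2)) * a_n.

Check with a_0 = 3, a_1 = 1 (apply the recurrence for n = 0, 1, 2, 3): a_0 = 3, a_1 = 1, a_2 = -9/2, a_3 = -2/3, a_4 = 15/8, a_5 = 1/5.

a_(n+2) = (-n - 3) / ((n+1)(n+2)) * a_n; check: a_0 = 3, a_1 = 1, a_2 = -9/2, a_3 = -2/3, a_4 = 15/8, a_5 = 1/5


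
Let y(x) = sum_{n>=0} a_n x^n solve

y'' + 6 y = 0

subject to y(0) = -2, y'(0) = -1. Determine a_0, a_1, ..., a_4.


Ansatz: y(x) = sum_{n>=0} a_n x^n, so y'(x) = sum_{n>=1} n a_n x^(n-1) and y''(x) = sum_{n>=2} n(n-1) a_n x^(n-2).
Substitute into P(x) y'' + Q(x) y' + R(x) y = 0 with P(x) = 1, Q(x) = 0, R(x) = 6, and match powers of x.
Initial conditions: a_0 = -2, a_1 = -1.
Setting the coefficient of each power of x to zero and solving order by order (substituting the coefficients already found):
  x^0: 2 a_2 + 6 a_0 = 0  ->  2 a_2 = -6 a_0 = 12  ->  a_2 = 6
  x^1: 6 a_3 + 6 a_1 = 0  ->  6 a_3 = -6 a_1 = 6  ->  a_3 = 1
  x^2: 12 a_4 + 6 a_2 = 0  ->  12 a_4 = -6 a_2 = -36  ->  a_4 = -3
Truncated series: y(x) = -2 - x + 6 x^2 + x^3 - 3 x^4 + O(x^5).

a_0 = -2; a_1 = -1; a_2 = 6; a_3 = 1; a_4 = -3


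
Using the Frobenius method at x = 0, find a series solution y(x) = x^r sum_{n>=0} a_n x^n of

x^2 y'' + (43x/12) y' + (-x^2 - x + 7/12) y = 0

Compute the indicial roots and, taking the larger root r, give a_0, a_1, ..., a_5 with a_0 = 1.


Write in Frobenius form y'' + (p(x)/x) y' + (q(x)/x^2) y = 0:
  p(x) = 43/12,  q(x) = -x^2 - x + 7/12.
Indicial equation: r(r-1) + (43/12) r + (7/12) = 0 -> roots r_1 = -1/4, r_2 = -7/3.
Take r = r_1 = -1/4. Let y(x) = x^r sum_{n>=0} a_n x^n with a_0 = 1.
Substitute y = x^r sum a_n x^n and match x^{r+n}. The recurrence is
  D(n) a_n - 1 a_{n-1} - 1 a_{n-2} = 0,  where D(n) = (r+n)(r+n-1) + (43/12)(r+n) + (7/12).
  a_n = [1 a_{n-1} + 1 a_{n-2}] / D(n).
Since the indicial polynomial factors as (r - r_1)(r - r_2), D(n) = (r_1 + n - r_1)(r_1 + n - r_2) = n(n + 25/12).
Evaluating step by step (a_0 = 1):
  n = 1: D(1) = 1(1 + 25/12) = 37/12; numerator = 1(1) = 1; a_1 = (1)/(37/12) = 12/37
  n = 2: D(2) = 2(2 + 25/12) = 49/6; numerator = 1(12/37) + 1(1) = 49/37; a_2 = (49/37)/(49/6) = 6/37
  n = 3: D(3) = 3(3 + 25/12) = 61/4; numerator = 1(6/37) + 1(12/37) = 18/37; a_3 = (18/37)/(61/4) = 72/2257
  n = 4: D(4) = 4(4 + 25/12) = 73/3; numerator = 1(72/2257) + 1(6/37) = 438/2257; a_4 = (438/2257)/(73/3) = 18/2257
  n = 5: D(5) = 5(5 + 25/12) = 425/12; numerator = 1(18/2257) + 1(72/2257) = 90/2257; a_5 = (90/2257)/(425/12) = 216/191845

r = -1/4; a_0 = 1; a_1 = 12/37; a_2 = 6/37; a_3 = 72/2257; a_4 = 18/2257; a_5 = 216/191845


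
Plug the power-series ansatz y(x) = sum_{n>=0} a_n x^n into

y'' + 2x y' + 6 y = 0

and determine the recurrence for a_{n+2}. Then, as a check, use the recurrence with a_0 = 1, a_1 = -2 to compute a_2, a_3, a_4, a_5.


Substitute y = sum_n a_n x^n.
y''(x) has coefficient (n+2)(n+1) a_{n+2} at x^n;
2 x y'(x) has coefficient 2 n a_n at x^n (shift);
6 y(x) has coefficient 6 a_n at x^n.
Matching x^n: (n+2)(n+1) a_{n+2} + (2n + 6) a_n = 0.
Thus a_{n+2} = (-2n - 6) / ((n+1)(n+2)) * a_n.

Check with a_0 = 1, a_1 = -2 (apply the recurrence for n = 0, 1, 2, 3): a_0 = 1, a_1 = -2, a_2 = -3, a_3 = 8/3, a_4 = 5/2, a_5 = -8/5.

a_(n+2) = (-2n - 6) / ((n+1)(n+2)) * a_n; check: a_0 = 1, a_1 = -2, a_2 = -3, a_3 = 8/3, a_4 = 5/2, a_5 = -8/5


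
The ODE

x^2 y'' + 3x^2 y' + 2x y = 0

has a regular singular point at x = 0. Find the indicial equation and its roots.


Divide by x^2 to reach normal form y'' + P_1(x) y' + P_2(x) y = 0 with P_1(x) = 3 and P_2(x) = 2/x.
x = 0 is a singular point because the y-coefficient 2/x has a pole at x = 0.
It is a regular singular point because x P_1(x) = p(x) = 3x and x^2 P_2(x) = q(x) = 2x are polynomials, hence analytic at x = 0.
p(0) = 0,  q(0) = 0.
Indicial equation: r(r-1) + p(0) r + q(0) = 0, i.e. r^2 + (p(0) - 1) r + q(0) = 0, i.e. r^2 - 1 r = 0.
Discriminant: (-1)^2 - 4(0) = 1, so r = (1 ± 1)/2.
Solving: r_1 = 1, r_2 = 0.

indicial: r^2 - 1 r = 0; roots r_1 = 1, r_2 = 0


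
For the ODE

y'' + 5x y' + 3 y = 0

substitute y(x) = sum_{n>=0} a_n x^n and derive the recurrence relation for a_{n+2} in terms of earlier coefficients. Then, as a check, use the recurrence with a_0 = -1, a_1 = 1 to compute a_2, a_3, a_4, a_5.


Substitute y = sum_n a_n x^n.
y''(x) has coefficient (n+2)(n+1) a_{n+2} at x^n;
5 x y'(x) has coefficient 5 n a_n at x^n (shift);
3 y(x) has coefficient 3 a_n at x^n.
Matching x^n: (n+2)(n+1) a_{n+2} + (5n + 3) a_n = 0.
Thus a_{n+2} = (-5n - 3) / ((n+1)(n+2)) * a_n.

Check with a_0 = -1, a_1 = 1 (apply the recurrence for n = 0, 1, 2, 3): a_0 = -1, a_1 = 1, a_2 = 3/2, a_3 = -4/3, a_4 = -13/8, a_5 = 6/5.

a_(n+2) = (-5n - 3) / ((n+1)(n+2)) * a_n; check: a_0 = -1, a_1 = 1, a_2 = 3/2, a_3 = -4/3, a_4 = -13/8, a_5 = 6/5


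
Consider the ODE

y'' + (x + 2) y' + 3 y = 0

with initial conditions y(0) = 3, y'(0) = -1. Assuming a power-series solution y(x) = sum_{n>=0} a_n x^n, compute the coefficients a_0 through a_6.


Ansatz: y(x) = sum_{n>=0} a_n x^n, so y'(x) = sum_{n>=1} n a_n x^(n-1) and y''(x) = sum_{n>=2} n(n-1) a_n x^(n-2).
Substitute into P(x) y'' + Q(x) y' + R(x) y = 0 with P(x) = 1, Q(x) = x + 2, R(x) = 3, and match powers of x.
Initial conditions: a_0 = 3, a_1 = -1.
Setting the coefficient of each power of x to zero and solving order by order (substituting the coefficients already found):
  x^0: 2 a_2 + 2 a_1 + 3 a_0 = 0  ->  2 a_2 = -2 a_1 - 3 a_0 = -7  ->  a_2 = -7/2
  x^1: 6 a_3 + 4 a_2 + 4 a_1 = 0  ->  6 a_3 = -4 a_2 - 4 a_1 = 18  ->  a_3 = 3
  x^2: 12 a_4 + 6 a_3 + 5 a_2 = 0  ->  12 a_4 = -6 a_3 - 5 a_2 = -1/2  ->  a_4 = -1/24
  x^3: 20 a_5 + 8 a_4 + 6 a_3 = 0  ->  20 a_5 = -8 a_4 - 6 a_3 = -53/3  ->  a_5 = -53/60
  x^4: 30 a_6 + 10 a_5 + 7 a_4 = 0  ->  30 a_6 = -10 a_5 - 7 a_4 = 73/8  ->  a_6 = 73/240
Truncated series: y(x) = 3 - x - (7/2) x^2 + 3 x^3 - (1/24) x^4 - (53/60) x^5 + (73/240) x^6 + O(x^7).

a_0 = 3; a_1 = -1; a_2 = -7/2; a_3 = 3; a_4 = -1/24; a_5 = -53/60; a_6 = 73/240


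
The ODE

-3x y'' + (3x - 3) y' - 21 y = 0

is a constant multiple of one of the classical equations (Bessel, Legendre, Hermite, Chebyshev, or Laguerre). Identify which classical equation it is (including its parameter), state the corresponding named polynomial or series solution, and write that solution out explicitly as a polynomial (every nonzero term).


All three coefficients share the factor -3; dividing through by -3 gives  x y'' + (1 - x) y' + 7 y = 0.
This matches the Laguerre equation x y'' + (1 - x) y' + n y = 0 with n = 7; the polynomial solution is L_7(x).
With y = sum_k a_k x^k, matching x^k gives (k+1)k a_{k+1} + (k+1) a_{k+1} - k a_k + n a_k = 0, i.e. (k+1)^2 a_{k+1} = (k - n) a_k = (k - 7) a_k. The right side vanishes at k = 7, so the series terminates at degree 7.
Standard normalization L_n(0) = 1 gives a_0 = 1. Work upward with a_{k+1} = (k - 7) a_k / (k+1)^2:
  a_1 = (0 - 7)(1) / 1^2 = -7/1 = -7
  a_2 = (1 - 7)(-7) / 2^2 = 42/4 = 21/2
  a_3 = (2 - 7)(21/2) / 3^2 = (-105/2)/9 = -35/6
  a_4 = (3 - 7)(-35/6) / 4^2 = (70/3)/16 = 35/24
  a_5 = (4 - 7)(35/24) / 5^2 = (-35/8)/25 = -7/40
  a_6 = (5 - 7)(-7/40) / 6^2 = (7/20)/36 = 7/720
  a_7 = (6 - 7)(7/720) / 7^2 = (-7/720)/49 = -1/5040
Hence L_7(x) = -x^7/5040 + 7 x^6/720 - 7 x^5/40 + 35 x^4/24 - 35 x^3/6 + 21 x^2/2 - 7 x + 1.

L_7(x); series = -x^7/5040 + 7 x^6/720 - 7 x^5/40 + 35 x^4/24 - 35 x^3/6 + 21 x^2/2 - 7 x + 1


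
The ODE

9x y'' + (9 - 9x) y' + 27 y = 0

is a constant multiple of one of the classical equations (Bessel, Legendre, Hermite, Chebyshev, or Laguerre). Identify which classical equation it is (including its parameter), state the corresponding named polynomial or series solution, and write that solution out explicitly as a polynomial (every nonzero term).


All three coefficients share the factor 9; dividing through by 9 gives  x y'' + (1 - x) y' + 3 y = 0.
This matches the Laguerre equation x y'' + (1 - x) y' + n y = 0 with n = 3; the polynomial solution is L_3(x).
With y = sum_k a_k x^k, matching x^k gives (k+1)k a_{k+1} + (k+1) a_{k+1} - k a_k + n a_k = 0, i.e. (k+1)^2 a_{k+1} = (k - n) a_k = (k - 3) a_k. The right side vanishes at k = 3, so the series terminates at degree 3.
Standard normalization L_n(0) = 1 gives a_0 = 1. Work upward with a_{k+1} = (k - 3) a_k / (k+1)^2:
  a_1 = (0 - 3)(1) / 1^2 = -3/1 = -3
  a_2 = (1 - 3)(-3) / 2^2 = 6/4 = 3/2
  a_3 = (2 - 3)(3/2) / 3^2 = (-3/2)/9 = -1/6
Hence L_3(x) = -x^3/6 + 3 x^2/2 - 3 x + 1.

L_3(x); series = -x^3/6 + 3 x^2/2 - 3 x + 1


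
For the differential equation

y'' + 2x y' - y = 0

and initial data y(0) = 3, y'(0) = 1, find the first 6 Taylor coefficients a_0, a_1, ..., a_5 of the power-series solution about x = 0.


Ansatz: y(x) = sum_{n>=0} a_n x^n, so y'(x) = sum_{n>=1} n a_n x^(n-1) and y''(x) = sum_{n>=2} n(n-1) a_n x^(n-2).
Substitute into P(x) y'' + Q(x) y' + R(x) y = 0 with P(x) = 1, Q(x) = 2x, R(x) = -1, and match powers of x.
Initial conditions: a_0 = 3, a_1 = 1.
Setting the coefficient of each power of x to zero and solving order by order (substituting the coefficients already found):
  x^0: 2 a_2 - a_0 = 0  ->  2 a_2 = a_0 = 3  ->  a_2 = 3/2
  x^1: 6 a_3 + a_1 = 0  ->  6 a_3 = -a_1 = -1  ->  a_3 = -1/6
  x^2: 12 a_4 + 3 a_2 = 0  ->  12 a_4 = -3 a_2 = -9/2  ->  a_4 = -3/8
  x^3: 20 a_5 + 5 a_3 = 0  ->  20 a_5 = -5 a_3 = 5/6  ->  a_5 = 1/24
Truncated series: y(x) = 3 + x + (3/2) x^2 - (1/6) x^3 - (3/8) x^4 + (1/24) x^5 + O(x^6).

a_0 = 3; a_1 = 1; a_2 = 3/2; a_3 = -1/6; a_4 = -3/8; a_5 = 1/24


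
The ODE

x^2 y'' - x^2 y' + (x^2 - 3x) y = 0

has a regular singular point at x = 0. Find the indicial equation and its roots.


Divide by x^2 to reach normal form y'' + P_1(x) y' + P_2(x) y = 0 with P_1(x) = -1 and P_2(x) = 1 - 3/x.
x = 0 is a singular point because the y-coefficient 1 - 3/x has a pole at x = 0.
It is a regular singular point because x P_1(x) = p(x) = -x and x^2 P_2(x) = q(x) = x^2 - 3x are polynomials, hence analytic at x = 0.
p(0) = 0,  q(0) = 0.
Indicial equation: r(r-1) + p(0) r + q(0) = 0, i.e. r^2 + (p(0) - 1) r + q(0) = 0, i.e. r^2 - 1 r = 0.
Discriminant: (-1)^2 - 4(0) = 1, so r = (1 ± 1)/2.
Solving: r_1 = 1, r_2 = 0.

indicial: r^2 - 1 r = 0; roots r_1 = 1, r_2 = 0


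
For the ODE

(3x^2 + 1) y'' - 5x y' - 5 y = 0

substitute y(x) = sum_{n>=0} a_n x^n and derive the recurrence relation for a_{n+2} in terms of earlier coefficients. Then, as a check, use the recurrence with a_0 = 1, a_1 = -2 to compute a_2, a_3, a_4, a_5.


Substitute y = sum_n a_n x^n.
(1 + 3 x^2) y'' contributes (n+2)(n+1) a_{n+2} + 3 n(n-1) a_n at x^n.
-5 x y'(x) contributes -5 n a_n at x^n.
-5 y(x) contributes -5 a_n at x^n.
Matching x^n: (n+2)(n+1) a_{n+2} + (3 n(n-1) - 5 n - 5) a_n = 0.
Thus a_{n+2} = (-3 n(n-1) + 5 n + 5) / ((n+1)(n+2)) * a_n.

Check with a_0 = 1, a_1 = -2 (apply the recurrence for n = 0, 1, 2, 3): a_0 = 1, a_1 = -2, a_2 = 5/2, a_3 = -10/3, a_4 = 15/8, a_5 = -1/3.

a_(n+2) = (-3 n(n-1) + 5 n + 5) / ((n+1)(n+2)) * a_n; check: a_0 = 1, a_1 = -2, a_2 = 5/2, a_3 = -10/3, a_4 = 15/8, a_5 = -1/3


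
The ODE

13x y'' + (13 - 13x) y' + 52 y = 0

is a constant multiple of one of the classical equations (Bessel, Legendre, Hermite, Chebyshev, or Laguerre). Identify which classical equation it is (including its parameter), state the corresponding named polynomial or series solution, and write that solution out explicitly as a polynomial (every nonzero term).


All three coefficients share the factor 13; dividing through by 13 gives  x y'' + (1 - x) y' + 4 y = 0.
This matches the Laguerre equation x y'' + (1 - x) y' + n y = 0 with n = 4; the polynomial solution is L_4(x).
With y = sum_k a_k x^k, matching x^k gives (k+1)k a_{k+1} + (k+1) a_{k+1} - k a_k + n a_k = 0, i.e. (k+1)^2 a_{k+1} = (k - n) a_k = (k - 4) a_k. The right side vanishes at k = 4, so the series terminates at degree 4.
Standard normalization L_n(0) = 1 gives a_0 = 1. Work upward with a_{k+1} = (k - 4) a_k / (k+1)^2:
  a_1 = (0 - 4)(1) / 1^2 = -4/1 = -4
  a_2 = (1 - 4)(-4) / 2^2 = 12/4 = 3
  a_3 = (2 - 4)(3) / 3^2 = -6/9 = -2/3
  a_4 = (3 - 4)(-2/3) / 4^2 = (2/3)/16 = 1/24
Hence L_4(x) = x^4/24 - 2 x^3/3 + 3 x^2 - 4 x + 1.

L_4(x); series = x^4/24 - 2 x^3/3 + 3 x^2 - 4 x + 1


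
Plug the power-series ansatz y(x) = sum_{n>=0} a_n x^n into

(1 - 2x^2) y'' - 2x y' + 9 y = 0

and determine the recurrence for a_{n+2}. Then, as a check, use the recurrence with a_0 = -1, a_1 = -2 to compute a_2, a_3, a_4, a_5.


Substitute y = sum_n a_n x^n.
(1 - 2 x^2) y'' contributes (n+2)(n+1) a_{n+2} - 2 n(n-1) a_n at x^n.
-2 x y'(x) contributes -2 n a_n at x^n.
9 y(x) contributes 9 a_n at x^n.
Matching x^n: (n+2)(n+1) a_{n+2} + (-2 n(n-1) - 2 n + 9) a_n = 0.
Thus a_{n+2} = (2 n(n-1) + 2 n - 9) / ((n+1)(n+2)) * a_n.

Check with a_0 = -1, a_1 = -2 (apply the recurrence for n = 0, 1, 2, 3): a_0 = -1, a_1 = -2, a_2 = 9/2, a_3 = 7/3, a_4 = -3/8, a_5 = 21/20.

a_(n+2) = (2 n(n-1) + 2 n - 9) / ((n+1)(n+2)) * a_n; check: a_0 = -1, a_1 = -2, a_2 = 9/2, a_3 = 7/3, a_4 = -3/8, a_5 = 21/20


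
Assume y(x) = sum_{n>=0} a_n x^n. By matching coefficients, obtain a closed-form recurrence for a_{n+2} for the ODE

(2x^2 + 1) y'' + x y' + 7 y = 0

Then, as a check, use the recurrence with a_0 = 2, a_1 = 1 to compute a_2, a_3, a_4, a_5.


Substitute y = sum_n a_n x^n.
(1 + 2 x^2) y'' contributes (n+2)(n+1) a_{n+2} + 2 n(n-1) a_n at x^n.
x y'(x) contributes n a_n at x^n.
7 y(x) contributes 7 a_n at x^n.
Matching x^n: (n+2)(n+1) a_{n+2} + (2 n(n-1) + n + 7) a_n = 0.
Thus a_{n+2} = (-2 n(n-1) - n - 7) / ((n+1)(n+2)) * a_n.

Check with a_0 = 2, a_1 = 1 (apply the recurrence for n = 0, 1, 2, 3): a_0 = 2, a_1 = 1, a_2 = -7, a_3 = -4/3, a_4 = 91/12, a_5 = 22/15.

a_(n+2) = (-2 n(n-1) - n - 7) / ((n+1)(n+2)) * a_n; check: a_0 = 2, a_1 = 1, a_2 = -7, a_3 = -4/3, a_4 = 91/12, a_5 = 22/15


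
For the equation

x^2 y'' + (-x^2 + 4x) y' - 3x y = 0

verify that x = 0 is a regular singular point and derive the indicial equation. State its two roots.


Divide by x^2 to reach normal form y'' + P_1(x) y' + P_2(x) y = 0 with P_1(x) = -1 + 4/x and P_2(x) = -3/x.
x = 0 is a singular point because the y'-coefficient -1 + 4/x has a pole at x = 0 and the y-coefficient -3/x has a pole at x = 0.
It is a regular singular point because x P_1(x) = p(x) = 4 - x and x^2 P_2(x) = q(x) = -3x are polynomials, hence analytic at x = 0.
p(0) = 4,  q(0) = 0.
Indicial equation: r(r-1) + p(0) r + q(0) = 0, i.e. r^2 + (p(0) - 1) r + q(0) = 0, i.e. r^2 + 3 r = 0.
Discriminant: (3)^2 - 4(0) = 9, so r = (-3 ± 3)/2.
Solving: r_1 = 0, r_2 = -3.

indicial: r^2 + 3 r = 0; roots r_1 = 0, r_2 = -3


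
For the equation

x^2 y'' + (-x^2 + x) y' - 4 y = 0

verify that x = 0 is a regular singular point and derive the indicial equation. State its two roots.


Divide by x^2 to reach normal form y'' + P_1(x) y' + P_2(x) y = 0 with P_1(x) = -1 + 1/x and P_2(x) = -4/x^2.
x = 0 is a singular point because the y'-coefficient -1 + 1/x has a pole at x = 0 and the y-coefficient -4/x^2 has a pole at x = 0.
It is a regular singular point because x P_1(x) = p(x) = 1 - x and x^2 P_2(x) = q(x) = -4 are polynomials, hence analytic at x = 0.
p(0) = 1,  q(0) = -4.
Indicial equation: r(r-1) + p(0) r + q(0) = 0, i.e. r^2 + (p(0) - 1) r + q(0) = 0, i.e. r^2 - 4 = 0.
Discriminant: (0)^2 - 4(-4) = 16, so r = (0 ± 4)/2.
Solving: r_1 = 2, r_2 = -2.

indicial: r^2 - 4 = 0; roots r_1 = 2, r_2 = -2


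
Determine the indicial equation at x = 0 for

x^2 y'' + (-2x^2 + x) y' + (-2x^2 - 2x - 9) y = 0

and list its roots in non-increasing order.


Divide by x^2 to reach normal form y'' + P_1(x) y' + P_2(x) y = 0 with P_1(x) = -2 + 1/x and P_2(x) = -2 - 2/x - 9/x^2.
x = 0 is a singular point because the y'-coefficient -2 + 1/x has a pole at x = 0 and the y-coefficient -2 - 2/x - 9/x^2 has a pole at x = 0.
It is a regular singular point because x P_1(x) = p(x) = 1 - 2x and x^2 P_2(x) = q(x) = -2x^2 - 2x - 9 are polynomials, hence analytic at x = 0.
p(0) = 1,  q(0) = -9.
Indicial equation: r(r-1) + p(0) r + q(0) = 0, i.e. r^2 + (p(0) - 1) r + q(0) = 0, i.e. r^2 - 9 = 0.
Discriminant: (0)^2 - 4(-9) = 36, so r = (0 ± 6)/2.
Solving: r_1 = 3, r_2 = -3.

indicial: r^2 - 9 = 0; roots r_1 = 3, r_2 = -3


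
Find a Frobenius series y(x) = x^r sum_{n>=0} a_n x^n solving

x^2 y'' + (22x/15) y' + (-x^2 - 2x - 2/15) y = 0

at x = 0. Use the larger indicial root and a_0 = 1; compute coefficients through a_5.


Write in Frobenius form y'' + (p(x)/x) y' + (q(x)/x^2) y = 0:
  p(x) = 22/15,  q(x) = -x^2 - 2x - 2/15.
Indicial equation: r(r-1) + (22/15) r + (-2/15) = 0 -> roots r_1 = 1/5, r_2 = -2/3.
Take r = r_1 = 1/5. Let y(x) = x^r sum_{n>=0} a_n x^n with a_0 = 1.
Substitute y = x^r sum a_n x^n and match x^{r+n}. The recurrence is
  D(n) a_n - 2 a_{n-1} - 1 a_{n-2} = 0,  where D(n) = (r+n)(r+n-1) + (22/15)(r+n) + (-2/15).
  a_n = [2 a_{n-1} + 1 a_{n-2}] / D(n).
Since the indicial polynomial factors as (r - r_1)(r - r_2), D(n) = (r_1 + n - r_1)(r_1 + n - r_2) = n(n + 13/15).
Evaluating step by step (a_0 = 1):
  n = 1: D(1) = 1(1 + 13/15) = 28/15; numerator = 2(1) = 2; a_1 = (2)/(28/15) = 15/14
  n = 2: D(2) = 2(2 + 13/15) = 86/15; numerator = 2(15/14) + 1(1) = 22/7; a_2 = (22/7)/(86/15) = 165/301
  n = 3: D(3) = 3(3 + 13/15) = 58/5; numerator = 2(165/301) + 1(15/14) = 1305/602; a_3 = (1305/602)/(58/5) = 225/1204
  n = 4: D(4) = 4(4 + 13/15) = 292/15; numerator = 2(225/1204) + 1(165/301) = 555/602; a_4 = (555/602)/(292/15) = 8325/175784
  n = 5: D(5) = 5(5 + 13/15) = 88/3; numerator = 2(8325/175784) + 1(225/1204) = 12375/43946; a_5 = (12375/43946)/(88/3) = 3375/351568

r = 1/5; a_0 = 1; a_1 = 15/14; a_2 = 165/301; a_3 = 225/1204; a_4 = 8325/175784; a_5 = 3375/351568


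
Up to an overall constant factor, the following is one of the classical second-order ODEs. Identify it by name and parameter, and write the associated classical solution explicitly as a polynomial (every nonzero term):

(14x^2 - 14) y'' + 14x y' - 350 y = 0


All three coefficients share the factor -14; dividing through by -14 gives  (1 - x^2) y'' - x y' + 25 y = 0.
This matches the Chebyshev equation (1 - x^2) y'' - x y' + n^2 y = 0 (note the -x y' term, not -2x y') with n^2 = 25, so n = 5; the polynomial solution is T_5(x).
With y = sum_k a_k x^k, matching x^k gives (k+2)(k+1) a_{k+2} = (k^2 - n^2) a_k = (k - 5)(k + 5) a_k. The right side vanishes at k = 5, so the series with the parity of 5 terminates at degree 5.
Standard normalization: leading coefficient of T_n is 2^(n-1), so a_5 = 2^4 = 16. Work downward with a_k = (k+1)(k+2) a_{k+2} / ((k - 5)(k + 5)):
  a_3 = (4)(5)(16) / ((3 - 5)(3 + 5)) = 320/(-16) = -20
  a_1 = (2)(3)(-20) / ((1 - 5)(1 + 5)) = -120/(-24) = 5
Hence T_5(x) = 16 x^5 - 20 x^3 + 5 x.

T_5(x); series = 16 x^5 - 20 x^3 + 5 x


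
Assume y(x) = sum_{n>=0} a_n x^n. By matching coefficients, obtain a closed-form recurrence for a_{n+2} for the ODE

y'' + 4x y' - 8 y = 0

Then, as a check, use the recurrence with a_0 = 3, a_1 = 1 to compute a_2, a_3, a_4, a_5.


Substitute y = sum_n a_n x^n.
y''(x) has coefficient (n+2)(n+1) a_{n+2} at x^n;
4 x y'(x) has coefficient 4 n a_n at x^n (shift);
-8 y(x) has coefficient -8 a_n at x^n.
Matching x^n: (n+2)(n+1) a_{n+2} + (4n - 8) a_n = 0.
Thus a_{n+2} = (-4n + 8) / ((n+1)(n+2)) * a_n.

Check with a_0 = 3, a_1 = 1 (apply the recurrence for n = 0, 1, 2, 3): a_0 = 3, a_1 = 1, a_2 = 12, a_3 = 2/3, a_4 = 0, a_5 = -2/15.

a_(n+2) = (-4n + 8) / ((n+1)(n+2)) * a_n; check: a_0 = 3, a_1 = 1, a_2 = 12, a_3 = 2/3, a_4 = 0, a_5 = -2/15


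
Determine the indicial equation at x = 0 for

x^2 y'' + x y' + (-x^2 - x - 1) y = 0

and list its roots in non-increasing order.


Divide by x^2 to reach normal form y'' + P_1(x) y' + P_2(x) y = 0 with P_1(x) = 1/x and P_2(x) = -1 - 1/x - 1/x^2.
x = 0 is a singular point because the y'-coefficient 1/x has a pole at x = 0 and the y-coefficient -1 - 1/x - 1/x^2 has a pole at x = 0.
It is a regular singular point because x P_1(x) = p(x) = 1 and x^2 P_2(x) = q(x) = -x^2 - x - 1 are polynomials, hence analytic at x = 0.
p(0) = 1,  q(0) = -1.
Indicial equation: r(r-1) + p(0) r + q(0) = 0, i.e. r^2 + (p(0) - 1) r + q(0) = 0, i.e. r^2 - 1 = 0.
Discriminant: (0)^2 - 4(-1) = 4, so r = (0 ± 2)/2.
Solving: r_1 = 1, r_2 = -1.

indicial: r^2 - 1 = 0; roots r_1 = 1, r_2 = -1


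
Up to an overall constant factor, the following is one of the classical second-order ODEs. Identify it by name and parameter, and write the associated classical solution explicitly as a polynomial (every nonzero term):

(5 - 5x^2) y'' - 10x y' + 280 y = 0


All three coefficients share the factor 5; dividing through by 5 gives  (1 - x^2) y'' - 2x y' + 56 y = 0.
This matches the Legendre equation (1 - x^2) y'' - 2x y' + n(n+1) y = 0 (note the -2x y' term) with n(n+1) = 56, so n = 7; the polynomial solution is P_7(x).
With y = sum_k a_k x^k, matching x^k gives (k+2)(k+1) a_{k+2} = [k(k+1) - n(n+1)] a_k = (k - 7)(k + 8) a_k. The right side vanishes at k = 7, so the series with the parity of 7 terminates at degree 7.
Standard normalization (P_n(1) = 1): leading coefficient (2n)!/(2^n (n!)^2) = 87178291200/(128*25401600) = 429/16, so a_7 = 429/16. Work downward with a_k = (k+1)(k+2) a_{k+2} / ((k - 7)(k + 8)):
  a_5 = (6)(7)(429/16) / ((5 - 7)(5 + 8)) = (9009/8)/(-26) = -693/16
  a_3 = (4)(5)(-693/16) / ((3 - 7)(3 + 8)) = (-3465/4)/(-44) = 315/16
  a_1 = (2)(3)(315/16) / ((1 - 7)(1 + 8)) = (945/8)/(-54) = -35/16
Hence P_7(x) = 429 x^7/16 - 693 x^5/16 + 315 x^3/16 - 35 x/16.

P_7(x); series = 429 x^7/16 - 693 x^5/16 + 315 x^3/16 - 35 x/16


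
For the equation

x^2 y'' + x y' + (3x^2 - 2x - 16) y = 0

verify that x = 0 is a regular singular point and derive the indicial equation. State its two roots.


Divide by x^2 to reach normal form y'' + P_1(x) y' + P_2(x) y = 0 with P_1(x) = 1/x and P_2(x) = 3 - 2/x - 16/x^2.
x = 0 is a singular point because the y'-coefficient 1/x has a pole at x = 0 and the y-coefficient 3 - 2/x - 16/x^2 has a pole at x = 0.
It is a regular singular point because x P_1(x) = p(x) = 1 and x^2 P_2(x) = q(x) = 3x^2 - 2x - 16 are polynomials, hence analytic at x = 0.
p(0) = 1,  q(0) = -16.
Indicial equation: r(r-1) + p(0) r + q(0) = 0, i.e. r^2 + (p(0) - 1) r + q(0) = 0, i.e. r^2 - 16 = 0.
Discriminant: (0)^2 - 4(-16) = 64, so r = (0 ± 8)/2.
Solving: r_1 = 4, r_2 = -4.

indicial: r^2 - 16 = 0; roots r_1 = 4, r_2 = -4
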